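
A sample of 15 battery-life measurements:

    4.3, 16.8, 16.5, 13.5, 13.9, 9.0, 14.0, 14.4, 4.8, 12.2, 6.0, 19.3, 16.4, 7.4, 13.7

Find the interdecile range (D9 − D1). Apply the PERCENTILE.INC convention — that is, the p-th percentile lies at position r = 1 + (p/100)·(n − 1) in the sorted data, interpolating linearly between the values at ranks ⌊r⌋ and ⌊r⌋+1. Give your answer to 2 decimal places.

Sorted: 4.3, 4.8, 6.0, 7.4, 9.0, 12.2, 13.5, 13.7, 13.9, 14.0, 14.4, 16.4, 16.5, 16.8, 19.3.
n = 15.
P10: r = 2.4; ranks 2–3 are 4.8, 6.0; interpolating gives 5.28.
P90: r = 13.6; ranks 13–14 are 16.5, 16.8; interpolating gives 16.68.
Difference: 16.68 − 5.28 = 11.4.

11.40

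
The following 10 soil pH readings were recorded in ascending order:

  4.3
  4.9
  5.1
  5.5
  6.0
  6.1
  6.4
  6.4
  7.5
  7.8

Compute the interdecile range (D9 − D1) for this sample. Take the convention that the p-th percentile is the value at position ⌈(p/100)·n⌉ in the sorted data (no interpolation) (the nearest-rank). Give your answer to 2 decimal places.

n = 10.
P10: rank ⌈10/100·10⌉ = 1 → 4.3.
P90: rank ⌈90/100·10⌉ = 9 → 7.5.
Difference: 7.5 − 4.3 = 3.2.

3.20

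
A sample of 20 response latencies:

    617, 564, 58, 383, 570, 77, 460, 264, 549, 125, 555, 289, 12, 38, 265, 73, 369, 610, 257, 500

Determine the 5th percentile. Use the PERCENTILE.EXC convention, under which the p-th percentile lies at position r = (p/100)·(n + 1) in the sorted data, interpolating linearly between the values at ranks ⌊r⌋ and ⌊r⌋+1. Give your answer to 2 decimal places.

Sorted: 12, 38, 58, 73, 77, 125, 257, 264, 265, 289, 369, 383, 460, 500, 549, 555, 564, 570, 610, 617.
n = 20.
r = (5/100)·(20 + 1) = 1.05.
Rank 1 is 12 and rank 2 is 38.
Interpolate: 12 + 0.05·(38 − 12) = 12 + 0.05·26 = 13.3.

13.30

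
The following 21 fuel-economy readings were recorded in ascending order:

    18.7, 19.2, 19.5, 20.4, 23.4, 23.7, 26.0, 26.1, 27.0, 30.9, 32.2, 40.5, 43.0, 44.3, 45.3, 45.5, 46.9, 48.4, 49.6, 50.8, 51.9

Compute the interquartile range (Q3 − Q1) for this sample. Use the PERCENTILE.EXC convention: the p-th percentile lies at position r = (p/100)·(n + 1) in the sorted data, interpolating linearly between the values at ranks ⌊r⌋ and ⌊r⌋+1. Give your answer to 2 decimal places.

n = 21.
P25: r = 5.5; ranks 5–6 are 23.4, 23.7; interpolating gives 23.55.
P75: r = 16.5; ranks 16–17 are 45.5, 46.9; interpolating gives 46.2.
Difference: 46.2 − 23.55 = 22.65.

22.65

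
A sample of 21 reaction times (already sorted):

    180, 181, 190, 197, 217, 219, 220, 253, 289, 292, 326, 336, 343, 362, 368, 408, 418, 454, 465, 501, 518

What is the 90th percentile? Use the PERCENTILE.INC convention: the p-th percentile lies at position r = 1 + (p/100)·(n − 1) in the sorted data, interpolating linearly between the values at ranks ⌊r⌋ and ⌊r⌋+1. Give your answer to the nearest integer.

465

n = 21.
r = 1 + (90/100)·(21 − 1) = 1 + 18 = 19.
r is an integer, so P90 is the value at rank 19: 465.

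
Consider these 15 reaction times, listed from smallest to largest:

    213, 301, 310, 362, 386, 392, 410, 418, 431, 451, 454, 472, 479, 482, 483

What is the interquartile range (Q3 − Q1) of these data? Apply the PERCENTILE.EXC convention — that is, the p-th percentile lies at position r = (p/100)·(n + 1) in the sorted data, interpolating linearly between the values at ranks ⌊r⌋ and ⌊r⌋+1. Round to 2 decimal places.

110.00

n = 15.
P25: r = 4 (integer) → 362.
P75: r = 12 (integer) → 472.
Difference: 472 − 362 = 110.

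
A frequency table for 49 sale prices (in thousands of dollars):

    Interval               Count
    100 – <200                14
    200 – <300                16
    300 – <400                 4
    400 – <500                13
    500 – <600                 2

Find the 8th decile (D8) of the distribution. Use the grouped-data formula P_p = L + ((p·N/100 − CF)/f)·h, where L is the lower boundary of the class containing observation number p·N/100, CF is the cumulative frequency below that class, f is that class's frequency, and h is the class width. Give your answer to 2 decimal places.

N = 49; target position k = 80/100 · 49 = 39.2.
Cumulative frequencies: 14, 30, 34, 47, 49.
Observation 39.2 falls in the class 400 – <500.
L = 400, CF = 34, f = 13, h = 100.
P80 = 400 + ((39.2 − 34)/13)·100 = 400 + 40 = 440.

440.00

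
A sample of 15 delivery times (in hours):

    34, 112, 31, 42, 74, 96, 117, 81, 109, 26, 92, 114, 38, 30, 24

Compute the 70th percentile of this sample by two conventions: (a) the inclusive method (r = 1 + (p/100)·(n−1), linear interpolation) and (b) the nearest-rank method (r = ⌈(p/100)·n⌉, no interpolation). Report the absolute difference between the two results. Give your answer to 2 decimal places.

Sorted: 24, 26, 30, 31, 34, 38, 42, 74, 81, 92, 96, 109, 112, 114, 117.
n = 15.
(a) r = 10.8; between ranks 10 (92) and 11 (96): 95.2.
(b) the nearest-rank method: rank 11 → 96.
|95.2 − 96| = 0.8.

0.80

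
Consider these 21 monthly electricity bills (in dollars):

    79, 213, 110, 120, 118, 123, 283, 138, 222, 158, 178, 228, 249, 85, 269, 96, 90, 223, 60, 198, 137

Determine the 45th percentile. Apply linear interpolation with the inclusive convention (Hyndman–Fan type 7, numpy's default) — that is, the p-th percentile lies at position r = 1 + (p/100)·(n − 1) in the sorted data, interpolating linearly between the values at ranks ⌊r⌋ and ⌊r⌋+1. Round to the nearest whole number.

Sorted: 60, 79, 85, 90, 96, 110, 118, 120, 123, 137, 138, 158, 178, 198, 213, 222, 223, 228, 249, 269, 283.
n = 21.
r = 1 + (45/100)·(21 − 1) = 1 + 9 = 10.
r is an integer, so P45 is the value at rank 10: 137.

137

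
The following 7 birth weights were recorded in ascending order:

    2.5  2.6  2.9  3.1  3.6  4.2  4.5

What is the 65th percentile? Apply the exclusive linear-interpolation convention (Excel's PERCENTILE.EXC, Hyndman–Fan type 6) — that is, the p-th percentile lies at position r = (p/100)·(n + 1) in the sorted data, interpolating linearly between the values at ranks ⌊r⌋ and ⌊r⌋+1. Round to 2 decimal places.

3.72

n = 7.
r = (65/100)·(7 + 1) = 5.2.
Rank 5 is 3.6 and rank 6 is 4.2.
Interpolate: 3.6 + 0.2·(4.2 − 3.6) = 3.6 + 0.2·0.6 = 3.72.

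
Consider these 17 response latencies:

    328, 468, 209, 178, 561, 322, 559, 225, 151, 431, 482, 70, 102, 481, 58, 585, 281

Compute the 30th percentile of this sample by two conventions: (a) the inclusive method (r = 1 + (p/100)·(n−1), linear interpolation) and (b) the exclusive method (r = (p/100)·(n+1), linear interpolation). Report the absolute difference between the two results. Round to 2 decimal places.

Sorted: 58, 70, 102, 151, 178, 209, 225, 281, 322, 328, 431, 468, 481, 482, 559, 561, 585.
n = 17.
(a) r = 5.8; between ranks 5 (178) and 6 (209): 202.8.
(b) r = 5.4; between ranks 5 (178) and 6 (209): 190.4.
|202.8 − 190.4| = 12.4.

12.40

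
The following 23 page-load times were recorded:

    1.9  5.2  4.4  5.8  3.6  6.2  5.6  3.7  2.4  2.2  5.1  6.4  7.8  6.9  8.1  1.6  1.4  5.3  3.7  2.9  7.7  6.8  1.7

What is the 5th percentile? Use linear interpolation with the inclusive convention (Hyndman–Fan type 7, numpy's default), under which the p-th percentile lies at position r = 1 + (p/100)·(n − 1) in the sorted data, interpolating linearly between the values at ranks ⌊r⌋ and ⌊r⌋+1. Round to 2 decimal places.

1.61

Sorted: 1.4, 1.6, 1.7, 1.9, 2.2, 2.4, 2.9, 3.6, 3.7, 3.7, 4.4, 5.1, 5.2, 5.3, 5.6, 5.8, 6.2, 6.4, 6.8, 6.9, 7.7, 7.8, 8.1.
n = 23.
r = 1 + (5/100)·(23 − 1) = 1 + 1.1 = 2.1.
Rank 2 is 1.6 and rank 3 is 1.7.
Interpolate: 1.6 + 0.1·(1.7 − 1.6) = 1.6 + 0.1·0.1 = 1.61.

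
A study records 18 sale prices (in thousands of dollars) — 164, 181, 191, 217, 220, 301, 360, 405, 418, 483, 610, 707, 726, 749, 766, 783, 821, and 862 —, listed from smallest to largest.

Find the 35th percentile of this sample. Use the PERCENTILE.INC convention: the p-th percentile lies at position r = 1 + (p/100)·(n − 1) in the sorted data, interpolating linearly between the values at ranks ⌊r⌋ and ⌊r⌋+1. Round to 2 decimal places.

n = 18.
r = 1 + (35/100)·(18 − 1) = 1 + 5.95 = 6.95.
Rank 6 is 301 and rank 7 is 360.
Interpolate: 301 + 0.95·(360 − 301) = 301 + 0.95·59 = 357.05.

357.05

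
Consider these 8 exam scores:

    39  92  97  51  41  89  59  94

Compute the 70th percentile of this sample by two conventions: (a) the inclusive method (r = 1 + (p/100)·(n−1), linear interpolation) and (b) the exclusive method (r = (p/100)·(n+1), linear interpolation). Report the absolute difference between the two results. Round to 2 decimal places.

Sorted: 39, 41, 51, 59, 89, 92, 94, 97.
n = 8.
(a) r = 5.9; between ranks 5 (89) and 6 (92): 91.7.
(b) r = 6.3; between ranks 6 (92) and 7 (94): 92.6.
|91.7 − 92.6| = 0.9.

0.90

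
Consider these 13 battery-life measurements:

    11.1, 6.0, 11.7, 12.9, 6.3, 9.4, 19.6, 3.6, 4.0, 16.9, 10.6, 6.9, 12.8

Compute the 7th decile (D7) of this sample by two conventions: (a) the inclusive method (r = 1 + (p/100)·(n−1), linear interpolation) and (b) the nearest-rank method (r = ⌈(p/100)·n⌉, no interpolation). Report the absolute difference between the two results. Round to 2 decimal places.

0.66

Sorted: 3.6, 4.0, 6.0, 6.3, 6.9, 9.4, 10.6, 11.1, 11.7, 12.8, 12.9, 16.9, 19.6.
n = 13.
(a) r = 9.4; between ranks 9 (11.7) and 10 (12.8): 12.14.
(b) the nearest-rank method: rank 10 → 12.8.
|12.14 − 12.8| = 0.66.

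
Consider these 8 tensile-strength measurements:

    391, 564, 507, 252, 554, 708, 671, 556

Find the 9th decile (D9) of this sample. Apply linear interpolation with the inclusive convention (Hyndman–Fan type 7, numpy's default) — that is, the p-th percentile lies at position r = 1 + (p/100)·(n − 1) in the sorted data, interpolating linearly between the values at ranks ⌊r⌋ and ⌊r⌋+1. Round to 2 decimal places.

Sorted: 252, 391, 507, 554, 556, 564, 671, 708.
n = 8.
r = 1 + (90/100)·(8 − 1) = 1 + 6.3 = 7.3.
Rank 7 is 671 and rank 8 is 708.
Interpolate: 671 + 0.3·(708 − 671) = 671 + 0.3·37 = 682.1.

682.10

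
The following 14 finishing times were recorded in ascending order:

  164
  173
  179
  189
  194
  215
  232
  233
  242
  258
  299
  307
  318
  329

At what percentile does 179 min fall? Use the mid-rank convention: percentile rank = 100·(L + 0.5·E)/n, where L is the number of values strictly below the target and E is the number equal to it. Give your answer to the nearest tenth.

Count below 179: L = 2; count equal: E = 1; n = 14.
Percentile rank = 100·(2 + 0.5·1)/14 = 100·2.5/14 = 17.86.

17.9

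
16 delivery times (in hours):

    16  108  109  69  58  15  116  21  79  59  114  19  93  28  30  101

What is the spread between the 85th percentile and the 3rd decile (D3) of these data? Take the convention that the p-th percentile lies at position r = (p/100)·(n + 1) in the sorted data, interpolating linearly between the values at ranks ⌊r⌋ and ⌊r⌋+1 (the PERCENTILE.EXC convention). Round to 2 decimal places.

Sorted: 15, 16, 19, 21, 28, 30, 58, 59, 69, 79, 93, 101, 108, 109, 114, 116.
n = 16.
P30: r = 5.1; ranks 5–6 are 28, 30; interpolating gives 28.2.
P85: r = 14.45; ranks 14–15 are 109, 114; interpolating gives 111.25.
Difference: 111.25 − 28.2 = 83.05.

83.05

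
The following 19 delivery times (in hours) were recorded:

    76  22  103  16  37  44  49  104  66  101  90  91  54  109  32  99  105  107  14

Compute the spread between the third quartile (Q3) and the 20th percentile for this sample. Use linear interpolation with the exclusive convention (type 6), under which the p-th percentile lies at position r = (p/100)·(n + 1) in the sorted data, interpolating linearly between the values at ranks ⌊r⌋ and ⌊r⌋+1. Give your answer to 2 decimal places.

71.00

Sorted: 14, 16, 22, 32, 37, 44, 49, 54, 66, 76, 90, 91, 99, 101, 103, 104, 105, 107, 109.
n = 19.
P20: r = 4 (integer) → 32.
P75: r = 15 (integer) → 103.
Difference: 103 − 32 = 71.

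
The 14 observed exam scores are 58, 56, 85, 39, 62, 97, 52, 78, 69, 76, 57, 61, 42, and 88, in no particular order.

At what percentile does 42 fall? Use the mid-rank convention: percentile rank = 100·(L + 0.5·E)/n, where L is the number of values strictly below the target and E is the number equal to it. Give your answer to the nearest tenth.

10.7

Sorted: 39, 42, 52, 56, 57, 58, 61, 62, 69, 76, 78, 85, 88, 97.
Count below 42: L = 1; count equal: E = 1; n = 14.
Percentile rank = 100·(1 + 0.5·1)/14 = 100·1.5/14 = 10.71.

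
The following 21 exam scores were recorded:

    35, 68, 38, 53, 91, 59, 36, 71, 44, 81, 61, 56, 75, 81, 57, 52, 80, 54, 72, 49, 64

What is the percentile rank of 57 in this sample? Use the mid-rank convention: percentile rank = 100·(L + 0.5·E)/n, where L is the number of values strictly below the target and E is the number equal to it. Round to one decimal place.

Sorted: 35, 36, 38, 44, 49, 52, 53, 54, 56, 57, 59, 61, 64, 68, 71, 72, 75, 80, 81, 81, 91.
Count below 57: L = 9; count equal: E = 1; n = 21.
Percentile rank = 100·(9 + 0.5·1)/21 = 100·9.5/21 = 45.24.

45.2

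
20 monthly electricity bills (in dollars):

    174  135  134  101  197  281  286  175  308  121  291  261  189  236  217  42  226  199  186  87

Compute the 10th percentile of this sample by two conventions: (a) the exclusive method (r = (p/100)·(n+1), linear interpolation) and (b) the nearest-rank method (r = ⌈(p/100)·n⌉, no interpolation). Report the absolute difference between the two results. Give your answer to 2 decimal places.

1.40

Sorted: 42, 87, 101, 121, 134, 135, 174, 175, 186, 189, 197, 199, 217, 226, 236, 261, 281, 286, 291, 308.
n = 20.
(a) r = 2.1; between ranks 2 (87) and 3 (101): 88.4.
(b) the nearest-rank method: rank 2 → 87.
|88.4 − 87| = 1.4.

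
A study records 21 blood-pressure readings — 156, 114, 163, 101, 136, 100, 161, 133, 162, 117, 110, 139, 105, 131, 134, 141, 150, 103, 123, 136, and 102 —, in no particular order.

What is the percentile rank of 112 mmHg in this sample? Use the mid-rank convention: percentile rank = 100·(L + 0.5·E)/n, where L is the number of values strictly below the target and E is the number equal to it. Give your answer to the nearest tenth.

Sorted: 100, 101, 102, 103, 105, 110, 114, 117, 123, 131, 133, 134, 136, 136, 139, 141, 150, 156, 161, 162, 163.
Count below 112: L = 6; count equal: E = 0; n = 21.
Percentile rank = 100·(6 + 0.5·0)/21 = 100·6/21 = 28.57.

28.6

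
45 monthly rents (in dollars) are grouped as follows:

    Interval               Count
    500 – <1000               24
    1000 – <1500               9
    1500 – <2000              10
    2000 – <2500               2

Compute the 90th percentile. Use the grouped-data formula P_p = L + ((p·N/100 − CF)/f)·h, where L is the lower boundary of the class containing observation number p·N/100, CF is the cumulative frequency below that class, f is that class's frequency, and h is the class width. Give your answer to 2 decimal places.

N = 45; target position k = 90/100 · 45 = 40.5.
Cumulative frequencies: 24, 33, 43, 45.
Observation 40.5 falls in the class 1500 – <2000.
L = 1500, CF = 33, f = 10, h = 500.
P90 = 1500 + ((40.5 − 33)/10)·500 = 1500 + 375 = 1875.

1875.00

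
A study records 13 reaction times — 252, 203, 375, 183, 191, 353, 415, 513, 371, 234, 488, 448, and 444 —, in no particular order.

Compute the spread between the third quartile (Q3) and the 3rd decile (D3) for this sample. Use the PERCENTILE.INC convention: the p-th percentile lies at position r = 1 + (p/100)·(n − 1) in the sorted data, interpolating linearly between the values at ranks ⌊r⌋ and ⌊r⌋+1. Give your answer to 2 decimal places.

199.20

Sorted: 183, 191, 203, 234, 252, 353, 371, 375, 415, 444, 448, 488, 513.
n = 13.
P30: r = 4.6; ranks 4–5 are 234, 252; interpolating gives 244.8.
P75: r = 10 (integer) → 444.
Difference: 444 − 244.8 = 199.2.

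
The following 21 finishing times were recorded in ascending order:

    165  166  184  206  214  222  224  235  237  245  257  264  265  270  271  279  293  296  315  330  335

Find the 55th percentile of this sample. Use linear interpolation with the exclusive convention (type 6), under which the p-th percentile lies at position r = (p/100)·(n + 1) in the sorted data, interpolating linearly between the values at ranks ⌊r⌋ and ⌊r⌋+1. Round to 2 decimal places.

n = 21.
r = (55/100)·(21 + 1) = 12.1.
Rank 12 is 264 and rank 13 is 265.
Interpolate: 264 + 0.1·(265 − 264) = 264 + 0.1·1 = 264.1.

264.10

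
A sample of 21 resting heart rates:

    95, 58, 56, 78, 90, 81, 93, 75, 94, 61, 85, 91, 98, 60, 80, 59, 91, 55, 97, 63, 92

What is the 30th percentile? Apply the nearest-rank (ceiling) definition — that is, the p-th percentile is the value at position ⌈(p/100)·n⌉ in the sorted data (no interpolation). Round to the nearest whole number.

Sorted: 55, 56, 58, 59, 60, 61, 63, 75, 78, 80, 81, 85, 90, 91, 91, 92, 93, 94, 95, 97, 98.
n = 21.
Position = ⌈30/100 · 21⌉ = ⌈6.3⌉ = 7.
The value at rank 7 is 63.

63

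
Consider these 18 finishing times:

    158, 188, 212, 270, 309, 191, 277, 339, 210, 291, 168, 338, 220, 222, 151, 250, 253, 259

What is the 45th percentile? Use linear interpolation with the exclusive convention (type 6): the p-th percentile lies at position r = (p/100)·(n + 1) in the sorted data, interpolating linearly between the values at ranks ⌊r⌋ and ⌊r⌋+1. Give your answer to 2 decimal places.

Sorted: 151, 158, 168, 188, 191, 210, 212, 220, 222, 250, 253, 259, 270, 277, 291, 309, 338, 339.
n = 18.
r = (45/100)·(18 + 1) = 8.55.
Rank 8 is 220 and rank 9 is 222.
Interpolate: 220 + 0.55·(222 − 220) = 220 + 0.55·2 = 221.1.

221.10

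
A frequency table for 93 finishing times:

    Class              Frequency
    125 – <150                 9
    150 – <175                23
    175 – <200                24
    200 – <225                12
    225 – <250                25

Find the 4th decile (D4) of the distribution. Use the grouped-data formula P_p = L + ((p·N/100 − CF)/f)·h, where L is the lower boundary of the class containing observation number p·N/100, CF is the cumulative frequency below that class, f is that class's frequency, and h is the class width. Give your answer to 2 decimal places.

180.42

N = 93; target position k = 40/100 · 93 = 37.2.
Cumulative frequencies: 9, 32, 56, 68, 93.
Observation 37.2 falls in the class 175 – <200.
L = 175, CF = 32, f = 24, h = 25.
P40 = 175 + ((37.2 − 32)/24)·25 = 175 + 5.41667 = 180.417.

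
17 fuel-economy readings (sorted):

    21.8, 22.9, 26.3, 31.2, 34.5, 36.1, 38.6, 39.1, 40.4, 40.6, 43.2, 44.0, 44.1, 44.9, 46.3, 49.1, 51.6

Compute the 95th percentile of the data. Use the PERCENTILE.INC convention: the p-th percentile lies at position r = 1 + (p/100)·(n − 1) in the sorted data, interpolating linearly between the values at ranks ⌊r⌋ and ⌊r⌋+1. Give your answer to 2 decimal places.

n = 17.
r = 1 + (95/100)·(17 − 1) = 1 + 15.2 = 16.2.
Rank 16 is 49.1 and rank 17 is 51.6.
Interpolate: 49.1 + 0.2·(51.6 − 49.1) = 49.1 + 0.2·2.5 = 49.6.

49.60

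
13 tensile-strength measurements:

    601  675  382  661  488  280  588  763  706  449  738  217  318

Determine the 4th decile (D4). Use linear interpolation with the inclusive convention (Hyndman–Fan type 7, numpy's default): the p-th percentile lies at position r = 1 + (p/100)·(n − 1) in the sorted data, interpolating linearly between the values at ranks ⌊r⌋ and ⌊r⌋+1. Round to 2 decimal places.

Sorted: 217, 280, 318, 382, 449, 488, 588, 601, 661, 675, 706, 738, 763.
n = 13.
r = 1 + (40/100)·(13 − 1) = 1 + 4.8 = 5.8.
Rank 5 is 449 and rank 6 is 488.
Interpolate: 449 + 0.8·(488 − 449) = 449 + 0.8·39 = 480.2.

480.20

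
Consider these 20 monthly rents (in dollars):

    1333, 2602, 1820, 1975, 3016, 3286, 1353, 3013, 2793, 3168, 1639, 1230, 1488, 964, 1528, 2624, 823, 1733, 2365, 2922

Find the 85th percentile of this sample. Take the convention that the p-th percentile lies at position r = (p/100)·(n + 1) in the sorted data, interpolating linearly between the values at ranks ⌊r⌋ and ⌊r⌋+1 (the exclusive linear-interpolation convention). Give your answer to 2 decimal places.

Sorted: 823, 964, 1230, 1333, 1353, 1488, 1528, 1639, 1733, 1820, 1975, 2365, 2602, 2624, 2793, 2922, 3013, 3016, 3168, 3286.
n = 20.
r = (85/100)·(20 + 1) = 17.85.
Rank 17 is 3013 and rank 18 is 3016.
Interpolate: 3013 + 0.85·(3016 − 3013) = 3013 + 0.85·3 = 3015.55.

3015.55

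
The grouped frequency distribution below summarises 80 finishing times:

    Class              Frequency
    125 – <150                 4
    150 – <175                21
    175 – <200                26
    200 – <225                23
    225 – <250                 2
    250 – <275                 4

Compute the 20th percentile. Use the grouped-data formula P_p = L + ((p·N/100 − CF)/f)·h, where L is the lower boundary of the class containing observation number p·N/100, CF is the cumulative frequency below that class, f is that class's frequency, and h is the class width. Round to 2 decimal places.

N = 80; target position k = 20/100 · 80 = 16.
Cumulative frequencies: 4, 25, 51, 74, 76, 80.
Observation 16 falls in the class 150 – <175.
L = 150, CF = 4, f = 21, h = 25.
P20 = 150 + ((16 − 4)/21)·25 = 150 + 14.2857 = 164.286.

164.29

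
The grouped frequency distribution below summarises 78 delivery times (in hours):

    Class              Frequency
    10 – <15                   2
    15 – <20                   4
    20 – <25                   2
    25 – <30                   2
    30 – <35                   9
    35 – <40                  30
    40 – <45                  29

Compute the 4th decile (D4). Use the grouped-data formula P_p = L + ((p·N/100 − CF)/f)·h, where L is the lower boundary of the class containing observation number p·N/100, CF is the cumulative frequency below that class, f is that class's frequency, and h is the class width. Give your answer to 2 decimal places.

37.03

N = 78; target position k = 40/100 · 78 = 31.2.
Cumulative frequencies: 2, 6, 8, 10, 19, 49, 78.
Observation 31.2 falls in the class 35 – <40.
L = 35, CF = 19, f = 30, h = 5.
P40 = 35 + ((31.2 − 19)/30)·5 = 35 + 2.03333 = 37.0333.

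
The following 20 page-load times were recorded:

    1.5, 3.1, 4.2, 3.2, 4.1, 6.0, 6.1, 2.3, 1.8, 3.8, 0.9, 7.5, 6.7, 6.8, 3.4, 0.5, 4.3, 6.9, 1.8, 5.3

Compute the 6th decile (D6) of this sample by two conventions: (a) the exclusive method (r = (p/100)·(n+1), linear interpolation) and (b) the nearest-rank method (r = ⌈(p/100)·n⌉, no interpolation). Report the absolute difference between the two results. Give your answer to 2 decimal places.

Sorted: 0.5, 0.9, 1.5, 1.8, 1.8, 2.3, 3.1, 3.2, 3.4, 3.8, 4.1, 4.2, 4.3, 5.3, 6.0, 6.1, 6.7, 6.8, 6.9, 7.5.
n = 20.
(a) r = 12.6; between ranks 12 (4.2) and 13 (4.3): 4.26.
(b) the nearest-rank method: rank 12 → 4.2.
|4.26 − 4.2| = 0.06.

0.06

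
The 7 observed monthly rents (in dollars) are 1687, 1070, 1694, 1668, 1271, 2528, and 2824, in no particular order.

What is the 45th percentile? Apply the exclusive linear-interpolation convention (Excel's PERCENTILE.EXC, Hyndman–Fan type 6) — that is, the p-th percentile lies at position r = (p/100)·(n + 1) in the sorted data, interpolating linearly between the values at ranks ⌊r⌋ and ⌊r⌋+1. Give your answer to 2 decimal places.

Sorted: 1070, 1271, 1668, 1687, 1694, 2528, 2824.
n = 7.
r = (45/100)·(7 + 1) = 3.6.
Rank 3 is 1668 and rank 4 is 1687.
Interpolate: 1668 + 0.6·(1687 − 1668) = 1668 + 0.6·19 = 1679.4.

1679.40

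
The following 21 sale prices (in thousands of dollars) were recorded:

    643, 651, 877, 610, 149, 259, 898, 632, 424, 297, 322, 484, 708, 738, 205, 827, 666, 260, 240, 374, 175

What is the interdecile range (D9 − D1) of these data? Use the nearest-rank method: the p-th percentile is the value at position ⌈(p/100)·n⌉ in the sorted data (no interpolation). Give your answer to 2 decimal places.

Sorted: 149, 175, 205, 240, 259, 260, 297, 322, 374, 424, 484, 610, 632, 643, 651, 666, 708, 738, 827, 877, 898.
n = 21.
P10: rank ⌈10/100·21⌉ = 3 → 205.
P90: rank ⌈90/100·21⌉ = 19 → 827.
Difference: 827 − 205 = 622.

622.00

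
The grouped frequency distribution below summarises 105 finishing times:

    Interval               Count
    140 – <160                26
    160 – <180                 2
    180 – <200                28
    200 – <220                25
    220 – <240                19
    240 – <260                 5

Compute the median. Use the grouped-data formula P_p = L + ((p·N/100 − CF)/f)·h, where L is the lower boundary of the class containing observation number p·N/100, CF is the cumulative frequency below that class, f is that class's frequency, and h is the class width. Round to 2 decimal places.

197.50

N = 105; target position k = 50/100 · 105 = 52.5.
Cumulative frequencies: 26, 28, 56, 81, 100, 105.
Observation 52.5 falls in the class 180 – <200.
L = 180, CF = 28, f = 28, h = 20.
P50 = 180 + ((52.5 − 28)/28)·20 = 180 + 17.5 = 197.5.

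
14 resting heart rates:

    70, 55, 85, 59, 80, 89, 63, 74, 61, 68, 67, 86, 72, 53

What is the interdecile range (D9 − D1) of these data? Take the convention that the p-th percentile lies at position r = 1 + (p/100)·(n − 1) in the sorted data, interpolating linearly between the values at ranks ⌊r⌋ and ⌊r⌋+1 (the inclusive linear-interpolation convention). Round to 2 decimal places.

Sorted: 53, 55, 59, 61, 63, 67, 68, 70, 72, 74, 80, 85, 86, 89.
n = 14.
P10: r = 2.3; ranks 2–3 are 55, 59; interpolating gives 56.2.
P90: r = 12.7; ranks 12–13 are 85, 86; interpolating gives 85.7.
Difference: 85.7 − 56.2 = 29.5.

29.50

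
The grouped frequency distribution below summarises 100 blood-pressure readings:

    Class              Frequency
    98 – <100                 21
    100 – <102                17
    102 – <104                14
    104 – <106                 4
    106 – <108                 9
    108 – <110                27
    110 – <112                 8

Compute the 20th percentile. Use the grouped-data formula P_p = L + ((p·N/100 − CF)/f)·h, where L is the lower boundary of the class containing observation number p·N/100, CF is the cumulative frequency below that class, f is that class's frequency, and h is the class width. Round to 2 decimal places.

99.90

N = 100; target position k = 20/100 · 100 = 20.
Cumulative frequencies: 21, 38, 52, 56, 65, 92, 100.
Observation 20 falls in the class 98 – <100.
L = 98, CF = 0, f = 21, h = 2.
P20 = 98 + ((20 − 0)/21)·2 = 98 + 1.90476 = 99.9048.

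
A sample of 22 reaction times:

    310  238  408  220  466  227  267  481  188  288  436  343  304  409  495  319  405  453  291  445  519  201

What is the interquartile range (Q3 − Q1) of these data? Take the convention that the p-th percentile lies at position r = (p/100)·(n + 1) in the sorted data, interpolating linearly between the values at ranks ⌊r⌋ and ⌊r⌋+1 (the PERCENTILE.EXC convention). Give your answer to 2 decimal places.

187.25

Sorted: 188, 201, 220, 227, 238, 267, 288, 291, 304, 310, 319, 343, 405, 408, 409, 436, 445, 453, 466, 481, 495, 519.
n = 22.
P25: r = 5.75; ranks 5–6 are 238, 267; interpolating gives 259.75.
P75: r = 17.25; ranks 17–18 are 445, 453; interpolating gives 447.
Difference: 447 − 259.75 = 187.25.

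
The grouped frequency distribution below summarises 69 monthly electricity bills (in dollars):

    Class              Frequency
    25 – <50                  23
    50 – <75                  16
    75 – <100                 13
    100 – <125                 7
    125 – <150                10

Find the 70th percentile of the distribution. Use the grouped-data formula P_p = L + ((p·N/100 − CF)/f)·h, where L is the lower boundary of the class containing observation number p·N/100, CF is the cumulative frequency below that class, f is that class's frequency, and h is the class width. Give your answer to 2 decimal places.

92.88

N = 69; target position k = 70/100 · 69 = 48.3.
Cumulative frequencies: 23, 39, 52, 59, 69.
Observation 48.3 falls in the class 75 – <100.
L = 75, CF = 39, f = 13, h = 25.
P70 = 75 + ((48.3 − 39)/13)·25 = 75 + 17.8846 = 92.8846.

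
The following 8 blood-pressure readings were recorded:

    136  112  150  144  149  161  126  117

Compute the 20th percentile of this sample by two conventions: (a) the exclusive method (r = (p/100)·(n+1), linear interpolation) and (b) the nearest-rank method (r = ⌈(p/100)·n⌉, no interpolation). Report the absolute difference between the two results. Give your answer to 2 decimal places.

Sorted: 112, 117, 126, 136, 144, 149, 150, 161.
n = 8.
(a) r = 1.8; between ranks 1 (112) and 2 (117): 116.
(b) the nearest-rank method: rank 2 → 117.
|116 − 117| = 1.

1.00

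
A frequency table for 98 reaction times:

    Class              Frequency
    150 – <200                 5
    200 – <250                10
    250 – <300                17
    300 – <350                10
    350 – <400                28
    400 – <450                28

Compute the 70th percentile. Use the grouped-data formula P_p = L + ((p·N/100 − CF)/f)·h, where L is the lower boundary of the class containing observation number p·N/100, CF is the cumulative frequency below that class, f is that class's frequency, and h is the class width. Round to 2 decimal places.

397.50

N = 98; target position k = 70/100 · 98 = 68.6.
Cumulative frequencies: 5, 15, 32, 42, 70, 98.
Observation 68.6 falls in the class 350 – <400.
L = 350, CF = 42, f = 28, h = 50.
P70 = 350 + ((68.6 − 42)/28)·50 = 350 + 47.5 = 397.5.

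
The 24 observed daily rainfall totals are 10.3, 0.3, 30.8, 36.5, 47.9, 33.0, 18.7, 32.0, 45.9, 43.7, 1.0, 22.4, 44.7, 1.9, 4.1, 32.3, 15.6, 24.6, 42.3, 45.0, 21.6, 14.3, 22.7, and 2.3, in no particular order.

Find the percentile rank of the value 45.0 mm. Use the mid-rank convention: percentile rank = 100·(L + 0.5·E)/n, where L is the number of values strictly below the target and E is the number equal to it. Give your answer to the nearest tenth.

Sorted: 0.3, 1.0, 1.9, 2.3, 4.1, 10.3, 14.3, 15.6, 18.7, 21.6, 22.4, 22.7, 24.6, 30.8, 32.0, 32.3, 33.0, 36.5, 42.3, 43.7, 44.7, 45.0, 45.9, 47.9.
Count below 45.0: L = 21; count equal: E = 1; n = 24.
Percentile rank = 100·(21 + 0.5·1)/24 = 100·21.5/24 = 89.58.

89.6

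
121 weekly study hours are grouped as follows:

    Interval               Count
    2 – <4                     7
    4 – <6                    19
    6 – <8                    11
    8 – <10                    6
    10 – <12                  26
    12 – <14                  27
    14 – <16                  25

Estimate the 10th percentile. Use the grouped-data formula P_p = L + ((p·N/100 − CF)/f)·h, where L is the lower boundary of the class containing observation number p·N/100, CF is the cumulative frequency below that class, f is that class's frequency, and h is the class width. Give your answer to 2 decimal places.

4.54

N = 121; target position k = 10/100 · 121 = 12.1.
Cumulative frequencies: 7, 26, 37, 43, 69, 96, 121.
Observation 12.1 falls in the class 4 – <6.
L = 4, CF = 7, f = 19, h = 2.
P10 = 4 + ((12.1 − 7)/19)·2 = 4 + 0.536842 = 4.53684.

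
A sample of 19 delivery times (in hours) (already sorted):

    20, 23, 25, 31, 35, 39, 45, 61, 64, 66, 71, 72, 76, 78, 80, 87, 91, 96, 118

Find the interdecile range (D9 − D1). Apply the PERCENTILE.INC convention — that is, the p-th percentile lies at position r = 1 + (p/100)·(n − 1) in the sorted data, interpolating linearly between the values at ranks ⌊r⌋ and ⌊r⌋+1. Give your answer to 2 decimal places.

n = 19.
P10: r = 2.8; ranks 2–3 are 23, 25; interpolating gives 24.6.
P90: r = 17.2; ranks 17–18 are 91, 96; interpolating gives 92.
Difference: 92 − 24.6 = 67.4.

67.40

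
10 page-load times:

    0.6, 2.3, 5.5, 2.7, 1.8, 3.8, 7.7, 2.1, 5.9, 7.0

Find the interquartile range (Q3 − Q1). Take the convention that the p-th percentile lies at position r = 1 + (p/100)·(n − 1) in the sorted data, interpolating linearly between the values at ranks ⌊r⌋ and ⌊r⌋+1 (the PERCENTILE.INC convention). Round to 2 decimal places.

Sorted: 0.6, 1.8, 2.1, 2.3, 2.7, 3.8, 5.5, 5.9, 7.0, 7.7.
n = 10.
P25: r = 3.25; ranks 3–4 are 2.1, 2.3; interpolating gives 2.15.
P75: r = 7.75; ranks 7–8 are 5.5, 5.9; interpolating gives 5.8.
Difference: 5.8 − 2.15 = 3.65.

3.65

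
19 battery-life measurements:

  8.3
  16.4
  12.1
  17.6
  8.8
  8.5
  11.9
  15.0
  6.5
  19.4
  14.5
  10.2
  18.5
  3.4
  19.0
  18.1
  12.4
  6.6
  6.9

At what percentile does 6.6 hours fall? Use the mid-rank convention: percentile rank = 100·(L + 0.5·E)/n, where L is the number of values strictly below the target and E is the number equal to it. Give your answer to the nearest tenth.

13.2

Sorted: 3.4, 6.5, 6.6, 6.9, 8.3, 8.5, 8.8, 10.2, 11.9, 12.1, 12.4, 14.5, 15.0, 16.4, 17.6, 18.1, 18.5, 19.0, 19.4.
Count below 6.6: L = 2; count equal: E = 1; n = 19.
Percentile rank = 100·(2 + 0.5·1)/19 = 100·2.5/19 = 13.16.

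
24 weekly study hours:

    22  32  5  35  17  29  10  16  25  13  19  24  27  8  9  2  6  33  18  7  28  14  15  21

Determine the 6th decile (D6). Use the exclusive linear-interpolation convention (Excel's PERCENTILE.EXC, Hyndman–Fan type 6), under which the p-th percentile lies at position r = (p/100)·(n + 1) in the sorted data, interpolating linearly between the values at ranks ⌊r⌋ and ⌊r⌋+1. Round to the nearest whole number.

Sorted: 2, 5, 6, 7, 8, 9, 10, 13, 14, 15, 16, 17, 18, 19, 21, 22, 24, 25, 27, 28, 29, 32, 33, 35.
n = 24.
r = (60/100)·(24 + 1) = 15.
r is an integer, so P60 is the value at rank 15: 21.

21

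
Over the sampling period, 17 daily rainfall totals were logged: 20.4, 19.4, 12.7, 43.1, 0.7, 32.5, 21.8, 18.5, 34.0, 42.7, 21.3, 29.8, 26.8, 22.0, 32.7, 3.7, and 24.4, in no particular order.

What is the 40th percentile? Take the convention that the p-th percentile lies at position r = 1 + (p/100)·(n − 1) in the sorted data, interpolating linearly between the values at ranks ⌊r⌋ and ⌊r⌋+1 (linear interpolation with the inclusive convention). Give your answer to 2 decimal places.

21.50

Sorted: 0.7, 3.7, 12.7, 18.5, 19.4, 20.4, 21.3, 21.8, 22.0, 24.4, 26.8, 29.8, 32.5, 32.7, 34.0, 42.7, 43.1.
n = 17.
r = 1 + (40/100)·(17 − 1) = 1 + 6.4 = 7.4.
Rank 7 is 21.3 and rank 8 is 21.8.
Interpolate: 21.3 + 0.4·(21.8 − 21.3) = 21.3 + 0.4·0.5 = 21.5.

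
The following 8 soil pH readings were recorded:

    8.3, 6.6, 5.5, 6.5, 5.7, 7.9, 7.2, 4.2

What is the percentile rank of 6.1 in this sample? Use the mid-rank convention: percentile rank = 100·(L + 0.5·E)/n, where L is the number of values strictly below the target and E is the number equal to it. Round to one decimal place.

37.5

Sorted: 4.2, 5.5, 5.7, 6.5, 6.6, 7.2, 7.9, 8.3.
Count below 6.1: L = 3; count equal: E = 0; n = 8.
Percentile rank = 100·(3 + 0.5·0)/8 = 100·3/8 = 37.5.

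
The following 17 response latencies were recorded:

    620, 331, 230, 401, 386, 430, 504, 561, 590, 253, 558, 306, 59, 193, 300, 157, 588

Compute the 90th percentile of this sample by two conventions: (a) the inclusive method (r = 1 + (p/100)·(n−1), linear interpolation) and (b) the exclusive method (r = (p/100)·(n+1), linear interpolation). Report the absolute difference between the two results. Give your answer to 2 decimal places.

Sorted: 59, 157, 193, 230, 253, 300, 306, 331, 386, 401, 430, 504, 558, 561, 588, 590, 620.
n = 17.
(a) r = 15.4; between ranks 15 (588) and 16 (590): 588.8.
(b) r = 16.2; between ranks 16 (590) and 17 (620): 596.
|588.8 − 596| = 7.2.

7.20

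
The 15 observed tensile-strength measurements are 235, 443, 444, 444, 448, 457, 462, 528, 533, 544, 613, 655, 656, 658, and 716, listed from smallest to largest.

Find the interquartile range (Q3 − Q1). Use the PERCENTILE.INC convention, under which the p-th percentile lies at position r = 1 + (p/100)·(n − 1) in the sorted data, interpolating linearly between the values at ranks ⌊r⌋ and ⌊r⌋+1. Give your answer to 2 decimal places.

n = 15.
P25: r = 4.5; ranks 4–5 are 444, 448; interpolating gives 446.
P75: r = 11.5; ranks 11–12 are 613, 655; interpolating gives 634.
Difference: 634 − 446 = 188.

188.00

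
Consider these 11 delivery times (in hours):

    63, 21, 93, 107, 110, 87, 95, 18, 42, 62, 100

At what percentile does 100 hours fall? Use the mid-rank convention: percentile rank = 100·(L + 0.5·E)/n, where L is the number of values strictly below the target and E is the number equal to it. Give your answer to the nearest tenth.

77.3

Sorted: 18, 21, 42, 62, 63, 87, 93, 95, 100, 107, 110.
Count below 100: L = 8; count equal: E = 1; n = 11.
Percentile rank = 100·(8 + 0.5·1)/11 = 100·8.5/11 = 77.27.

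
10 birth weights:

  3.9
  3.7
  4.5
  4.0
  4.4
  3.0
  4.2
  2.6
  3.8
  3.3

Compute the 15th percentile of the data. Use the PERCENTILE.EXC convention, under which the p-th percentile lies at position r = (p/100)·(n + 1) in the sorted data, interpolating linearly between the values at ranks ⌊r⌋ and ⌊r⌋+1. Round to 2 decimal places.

2.86

Sorted: 2.6, 3.0, 3.3, 3.7, 3.8, 3.9, 4.0, 4.2, 4.4, 4.5.
n = 10.
r = (15/100)·(10 + 1) = 1.65.
Rank 1 is 2.6 and rank 2 is 3.0.
Interpolate: 2.6 + 0.65·(3.0 − 2.6) = 2.6 + 0.65·0.4 = 2.86.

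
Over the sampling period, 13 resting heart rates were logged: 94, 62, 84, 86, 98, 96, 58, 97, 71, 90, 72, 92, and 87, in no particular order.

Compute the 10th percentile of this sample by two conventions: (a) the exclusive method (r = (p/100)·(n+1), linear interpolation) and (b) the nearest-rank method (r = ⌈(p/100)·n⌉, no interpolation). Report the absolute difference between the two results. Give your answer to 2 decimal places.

2.40

Sorted: 58, 62, 71, 72, 84, 86, 87, 90, 92, 94, 96, 97, 98.
n = 13.
(a) r = 1.4; between ranks 1 (58) and 2 (62): 59.6.
(b) the nearest-rank method: rank 2 → 62.
|59.6 − 62| = 2.4.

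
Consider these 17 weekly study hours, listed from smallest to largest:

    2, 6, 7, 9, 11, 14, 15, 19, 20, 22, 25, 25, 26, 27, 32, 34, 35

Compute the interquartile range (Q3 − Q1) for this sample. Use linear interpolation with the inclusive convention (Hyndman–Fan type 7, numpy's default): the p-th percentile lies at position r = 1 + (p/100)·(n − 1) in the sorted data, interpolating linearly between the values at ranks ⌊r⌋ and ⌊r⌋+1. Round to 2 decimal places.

n = 17.
P25: r = 5 (integer) → 11.
P75: r = 13 (integer) → 26.
Difference: 26 − 11 = 15.

15.00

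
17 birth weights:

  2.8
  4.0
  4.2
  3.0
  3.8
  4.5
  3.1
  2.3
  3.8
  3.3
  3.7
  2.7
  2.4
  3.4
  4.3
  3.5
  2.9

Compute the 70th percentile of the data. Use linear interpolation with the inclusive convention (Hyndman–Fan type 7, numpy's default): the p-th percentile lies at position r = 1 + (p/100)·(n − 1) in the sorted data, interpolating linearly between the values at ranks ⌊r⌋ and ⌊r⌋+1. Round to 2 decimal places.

3.80

Sorted: 2.3, 2.4, 2.7, 2.8, 2.9, 3.0, 3.1, 3.3, 3.4, 3.5, 3.7, 3.8, 3.8, 4.0, 4.2, 4.3, 4.5.
n = 17.
r = 1 + (70/100)·(17 − 1) = 1 + 11.2 = 12.2.
Rank 12 is 3.8 and rank 13 is 3.8.
Interpolate: 3.8 + 0.2·(3.8 − 3.8) = 3.8 + 0.2·0 = 3.8.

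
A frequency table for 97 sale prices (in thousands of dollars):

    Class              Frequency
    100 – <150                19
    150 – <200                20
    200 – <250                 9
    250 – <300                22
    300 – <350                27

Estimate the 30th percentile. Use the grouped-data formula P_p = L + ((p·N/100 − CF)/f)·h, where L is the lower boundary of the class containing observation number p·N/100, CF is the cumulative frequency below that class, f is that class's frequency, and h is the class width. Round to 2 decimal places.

N = 97; target position k = 30/100 · 97 = 29.1.
Cumulative frequencies: 19, 39, 48, 70, 97.
Observation 29.1 falls in the class 150 – <200.
L = 150, CF = 19, f = 20, h = 50.
P30 = 150 + ((29.1 − 19)/20)·50 = 150 + 25.25 = 175.25.

175.25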